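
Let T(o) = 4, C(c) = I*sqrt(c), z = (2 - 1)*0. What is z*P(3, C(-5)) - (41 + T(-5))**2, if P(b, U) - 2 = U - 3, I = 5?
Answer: -2025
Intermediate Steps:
z = 0 (z = 1*0 = 0)
C(c) = 5*sqrt(c)
P(b, U) = -1 + U (P(b, U) = 2 + (U - 3) = 2 + (-3 + U) = -1 + U)
z*P(3, C(-5)) - (41 + T(-5))**2 = 0*(-1 + 5*sqrt(-5)) - (41 + 4)**2 = 0*(-1 + 5*(I*sqrt(5))) - 1*45**2 = 0*(-1 + 5*I*sqrt(5)) - 1*2025 = 0 - 2025 = -2025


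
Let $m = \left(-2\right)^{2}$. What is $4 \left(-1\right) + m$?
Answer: $0$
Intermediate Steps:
$m = 4$
$4 \left(-1\right) + m = 4 \left(-1\right) + 4 = -4 + 4 = 0$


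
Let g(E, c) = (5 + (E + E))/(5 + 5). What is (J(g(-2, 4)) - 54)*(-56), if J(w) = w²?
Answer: 75586/25 ≈ 3023.4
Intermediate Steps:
g(E, c) = ½ + E/5 (g(E, c) = (5 + 2*E)/10 = (5 + 2*E)*(⅒) = ½ + E/5)
(J(g(-2, 4)) - 54)*(-56) = ((½ + (⅕)*(-2))² - 54)*(-56) = ((½ - ⅖)² - 54)*(-56) = ((⅒)² - 54)*(-56) = (1/100 - 54)*(-56) = -5399/100*(-56) = 75586/25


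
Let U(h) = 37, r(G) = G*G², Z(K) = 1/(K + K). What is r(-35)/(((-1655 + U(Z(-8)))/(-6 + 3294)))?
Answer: 70486500/809 ≈ 87128.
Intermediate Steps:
Z(K) = 1/(2*K)
r(G) = G³
r(-35)/(((-1655 + U(Z(-8)))/(-6 + 3294))) = (-35)³/(((-1655 + 37)/(-6 + 3294))) = -42875/((-1618/3288)) = -42875/((-1618*1/3288)) = -42875/(-809/1644) = -42875*(-1644/809) = 70486500/809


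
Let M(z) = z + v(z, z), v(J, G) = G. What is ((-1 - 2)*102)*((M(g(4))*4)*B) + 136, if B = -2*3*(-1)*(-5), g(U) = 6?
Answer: 440776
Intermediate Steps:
M(z) = 2*z (M(z) = z + z = 2*z)
B = -30 (B = -(-6)*(-5) = -2*15 = -30)
((-1 - 2)*102)*((M(g(4))*4)*B) + 136 = ((-1 - 2)*102)*(((2*6)*4)*(-30)) + 136 = (-3*102)*((12*4)*(-30)) + 136 = -14688*(-30) + 136 = -306*(-1440) + 136 = 440640 + 136 = 440776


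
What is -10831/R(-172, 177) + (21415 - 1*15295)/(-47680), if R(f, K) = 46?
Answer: -6458795/27416 ≈ -235.58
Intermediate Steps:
-10831/R(-172, 177) + (21415 - 1*15295)/(-47680) = -10831/46 + (21415 - 1*15295)/(-47680) = -10831*1/46 + (21415 - 15295)*(-1/47680) = -10831/46 + 6120*(-1/47680) = -10831/46 - 153/1192 = -6458795/27416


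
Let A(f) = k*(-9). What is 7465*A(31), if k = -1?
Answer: 67185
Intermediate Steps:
A(f) = 9 (A(f) = -1*(-9) = 9)
7465*A(31) = 7465*9 = 67185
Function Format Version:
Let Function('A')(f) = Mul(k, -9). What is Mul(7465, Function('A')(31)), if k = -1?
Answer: 67185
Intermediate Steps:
Function('A')(f) = 9 (Function('A')(f) = Mul(-1, -9) = 9)
Mul(7465, Function('A')(31)) = Mul(7465, 9) = 67185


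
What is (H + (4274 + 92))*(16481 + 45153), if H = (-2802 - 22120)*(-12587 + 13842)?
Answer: -1927464303696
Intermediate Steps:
H = -31277110 (H = -24922*1255 = -31277110)
(H + (4274 + 92))*(16481 + 45153) = (-31277110 + (4274 + 92))*(16481 + 45153) = (-31277110 + 4366)*61634 = -31272744*61634 = -1927464303696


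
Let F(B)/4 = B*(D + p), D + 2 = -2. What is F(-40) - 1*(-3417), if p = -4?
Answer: 4697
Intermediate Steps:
D = -4 (D = -2 - 2 = -4)
F(B) = -32*B (F(B) = 4*(B*(-4 - 4)) = 4*(B*(-8)) = 4*(-8*B) = -32*B)
F(-40) - 1*(-3417) = -32*(-40) - 1*(-3417) = 1280 + 3417 = 4697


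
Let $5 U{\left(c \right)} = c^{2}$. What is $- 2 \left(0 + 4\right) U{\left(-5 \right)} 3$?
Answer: $-120$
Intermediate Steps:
$U{\left(c \right)} = \frac{c^{2}}{5}$
$- 2 \left(0 + 4\right) U{\left(-5 \right)} 3 = - 2 \left(0 + 4\right) \frac{\left(-5\right)^{2}}{5} \cdot 3 = \left(-2\right) 4 \cdot \frac{1}{5} \cdot 25 \cdot 3 = \left(-8\right) 5 \cdot 3 = \left(-40\right) 3 = -120$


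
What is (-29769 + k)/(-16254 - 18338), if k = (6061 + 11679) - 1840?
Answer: 603/1504 ≈ 0.40093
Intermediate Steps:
k = 15900 (k = 17740 - 1840 = 15900)
(-29769 + k)/(-16254 - 18338) = (-29769 + 15900)/(-16254 - 18338) = -13869/(-34592) = -13869*(-1/34592) = 603/1504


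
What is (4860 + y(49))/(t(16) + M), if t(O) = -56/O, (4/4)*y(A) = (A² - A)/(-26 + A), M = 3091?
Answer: 228264/142025 ≈ 1.6072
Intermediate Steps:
y(A) = (A² - A)/(-26 + A)
(4860 + y(49))/(t(16) + M) = (4860 + 49*(-1 + 49)/(-26 + 49))/(-56/16 + 3091) = (4860 + 49*48/23)/(-56*1/16 + 3091) = (4860 + 49*(1/23)*48)/(-7/2 + 3091) = (4860 + 2352/23)/(6175/2) = (114132/23)*(2/6175) = 228264/142025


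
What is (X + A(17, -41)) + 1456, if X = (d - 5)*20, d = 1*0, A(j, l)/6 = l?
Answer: 1110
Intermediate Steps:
A(j, l) = 6*l
d = 0
X = -100 (X = (0 - 5)*20 = -5*20 = -100)
(X + A(17, -41)) + 1456 = (-100 + 6*(-41)) + 1456 = (-100 - 246) + 1456 = -346 + 1456 = 1110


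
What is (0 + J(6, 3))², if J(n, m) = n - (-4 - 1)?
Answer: 121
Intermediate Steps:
J(n, m) = 5 + n (J(n, m) = n - 1*(-5) = n + 5 = 5 + n)
(0 + J(6, 3))² = (0 + (5 + 6))² = (0 + 11)² = 11² = 121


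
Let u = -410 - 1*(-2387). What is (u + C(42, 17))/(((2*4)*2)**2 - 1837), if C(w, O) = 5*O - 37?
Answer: -675/527 ≈ -1.2808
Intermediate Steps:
u = 1977 (u = -410 + 2387 = 1977)
C(w, O) = -37 + 5*O
(u + C(42, 17))/(((2*4)*2)**2 - 1837) = (1977 + (-37 + 5*17))/(((2*4)*2)**2 - 1837) = (1977 + (-37 + 85))/((8*2)**2 - 1837) = (1977 + 48)/(16**2 - 1837) = 2025/(256 - 1837) = 2025/(-1581) = 2025*(-1/1581) = -675/527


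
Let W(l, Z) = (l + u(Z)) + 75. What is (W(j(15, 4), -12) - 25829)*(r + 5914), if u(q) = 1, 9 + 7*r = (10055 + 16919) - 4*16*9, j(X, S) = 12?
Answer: -1744905167/7 ≈ -2.4927e+8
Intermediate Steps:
r = 26389/7 (r = -9/7 + ((10055 + 16919) - 4*16*9)/7 = -9/7 + (26974 - 64*9)/7 = -9/7 + (26974 - 576)/7 = -9/7 + (⅐)*26398 = -9/7 + 26398/7 = 26389/7 ≈ 3769.9)
W(l, Z) = 76 + l (W(l, Z) = (l + 1) + 75 = (1 + l) + 75 = 76 + l)
(W(j(15, 4), -12) - 25829)*(r + 5914) = ((76 + 12) - 25829)*(26389/7 + 5914) = (88 - 25829)*(67787/7) = -25741*67787/7 = -1744905167/7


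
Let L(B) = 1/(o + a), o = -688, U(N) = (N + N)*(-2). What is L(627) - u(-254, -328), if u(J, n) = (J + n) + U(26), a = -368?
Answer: 724415/1056 ≈ 686.00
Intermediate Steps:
U(N) = -4*N (U(N) = (2*N)*(-2) = -4*N)
u(J, n) = -104 + J + n (u(J, n) = (J + n) - 4*26 = (J + n) - 104 = -104 + J + n)
L(B) = -1/1056 (L(B) = 1/(-688 - 368) = 1/(-1056) = -1/1056)
L(627) - u(-254, -328) = -1/1056 - (-104 - 254 - 328) = -1/1056 - 1*(-686) = -1/1056 + 686 = 724415/1056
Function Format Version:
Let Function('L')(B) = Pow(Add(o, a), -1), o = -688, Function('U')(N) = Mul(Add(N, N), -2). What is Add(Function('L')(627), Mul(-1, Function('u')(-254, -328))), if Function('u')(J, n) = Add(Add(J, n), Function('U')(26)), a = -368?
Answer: Rational(724415, 1056) ≈ 686.00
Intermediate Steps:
Function('U')(N) = Mul(-4, N) (Function('U')(N) = Mul(Mul(2, N), -2) = Mul(-4, N))
Function('u')(J, n) = Add(-104, J, n) (Function('u')(J, n) = Add(Add(J, n), Mul(-4, 26)) = Add(Add(J, n), -104) = Add(-104, J, n))
Function('L')(B) = Rational(-1, 1056) (Function('L')(B) = Pow(Add(-688, -368), -1) = Pow(-1056, -1) = Rational(-1, 1056))
Add(Function('L')(627), Mul(-1, Function('u')(-254, -328))) = Add(Rational(-1, 1056), Mul(-1, Add(-104, -254, -328))) = Add(Rational(-1, 1056), Mul(-1, -686)) = Add(Rational(-1, 1056), 686) = Rational(724415, 1056)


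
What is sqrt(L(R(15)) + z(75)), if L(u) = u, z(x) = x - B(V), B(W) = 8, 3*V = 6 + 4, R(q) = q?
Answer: sqrt(82) ≈ 9.0554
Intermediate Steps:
V = 10/3 (V = (6 + 4)/3 = (1/3)*10 = 10/3 ≈ 3.3333)
z(x) = -8 + x (z(x) = x - 1*8 = x - 8 = -8 + x)
sqrt(L(R(15)) + z(75)) = sqrt(15 + (-8 + 75)) = sqrt(15 + 67) = sqrt(82)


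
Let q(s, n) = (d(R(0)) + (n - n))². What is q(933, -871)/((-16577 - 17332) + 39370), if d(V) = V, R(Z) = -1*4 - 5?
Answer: 81/5461 ≈ 0.014832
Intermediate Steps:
R(Z) = -9 (R(Z) = -4 - 5 = -9)
q(s, n) = 81 (q(s, n) = (-9 + (n - n))² = (-9 + 0)² = (-9)² = 81)
q(933, -871)/((-16577 - 17332) + 39370) = 81/((-16577 - 17332) + 39370) = 81/(-33909 + 39370) = 81/5461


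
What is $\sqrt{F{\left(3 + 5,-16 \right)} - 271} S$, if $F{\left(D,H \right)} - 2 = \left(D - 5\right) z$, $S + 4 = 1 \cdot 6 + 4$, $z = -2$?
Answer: $30 i \sqrt{11} \approx 99.499 i$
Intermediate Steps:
$S = 6$ ($S = -4 + \left(1 \cdot 6 + 4\right) = -4 + \left(6 + 4\right) = -4 + 10 = 6$)
$F{\left(D,H \right)} = 12 - 2 D$ ($F{\left(D,H \right)} = 2 + \left(D - 5\right) \left(-2\right) = 2 + \left(-5 + D\right) \left(-2\right) = 2 - \left(-10 + 2 D\right) = 12 - 2 D$)
$\sqrt{F{\left(3 + 5,-16 \right)} - 271} S = \sqrt{\left(12 - 2 \left(3 + 5\right)\right) - 271} \cdot 6 = \sqrt{\left(12 - 16\right) - 271} \cdot 6 = \sqrt{-4 - 271} \cdot 6 = \sqrt{-275} \cdot 6 = 5 i \sqrt{11} \cdot 6 = 30 i \sqrt{11}$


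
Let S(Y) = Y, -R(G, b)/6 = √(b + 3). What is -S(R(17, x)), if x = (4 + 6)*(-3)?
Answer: 18*I*√3 ≈ 31.177*I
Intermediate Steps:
x = -30 (x = 10*(-3) = -30)
R(G, b) = -6*√(3 + b) (R(G, b) = -6*√(b + 3) = -6*√(3 + b))
-S(R(17, x)) = -(-6)*√(3 - 30) = -(-6)*√(-27) = -(-6)*3*I*√3 = -(-18)*I*√3 = 18*I*√3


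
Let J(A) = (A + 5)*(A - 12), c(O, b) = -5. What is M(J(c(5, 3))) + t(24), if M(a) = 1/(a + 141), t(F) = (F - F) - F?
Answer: -3383/141 ≈ -23.993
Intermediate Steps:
J(A) = (-12 + A)*(5 + A) (J(A) = (5 + A)*(-12 + A) = (-12 + A)*(5 + A))
t(F) = -F (t(F) = 0 - F = -F)
M(a) = 1/(141 + a)
M(J(c(5, 3))) + t(24) = 1/(141 + (-60 + (-5)² - 7*(-5))) - 1*24 = 1/(141 + (-60 + 25 + 35)) - 24 = 1/(141 + 0) - 24 = 1/141 - 24 = -3383/141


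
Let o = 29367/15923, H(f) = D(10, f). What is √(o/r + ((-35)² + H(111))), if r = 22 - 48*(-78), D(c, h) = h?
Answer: √4804155309563219470/59966018 ≈ 36.551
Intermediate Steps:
H(f) = f
r = 3766 (r = 22 + 3744 = 3766)
o = 29367/15923 (o = 29367*(1/15923) = 29367/15923 ≈ 1.8443)
√(o/r + ((-35)² + H(111))) = √((29367/15923)/3766 + ((-35)² + 111)) = √((29367/15923)*(1/3766) + (1225 + 111)) = √(29367/59966018 + 1336) = √(80114629415/59966018) = √4804155309563219470/59966018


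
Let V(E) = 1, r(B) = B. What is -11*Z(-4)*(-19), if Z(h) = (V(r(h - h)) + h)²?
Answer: 1881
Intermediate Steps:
Z(h) = (1 + h)²
-11*Z(-4)*(-19) = -11*(1 - 4)²*(-19) = -11*(-3)²*(-19) = -11*9*(-19) = -99*(-19) = 1881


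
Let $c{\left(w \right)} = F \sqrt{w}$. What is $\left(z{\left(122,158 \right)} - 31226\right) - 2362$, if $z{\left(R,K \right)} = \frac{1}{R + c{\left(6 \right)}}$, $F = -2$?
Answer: $- \frac{249558779}{7430} + \frac{\sqrt{6}}{7430} \approx -33588.0$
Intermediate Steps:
$c{\left(w \right)} = - 2 \sqrt{w}$
$z{\left(R,K \right)} = \frac{1}{R - 2 \sqrt{6}}$
$\left(z{\left(122,158 \right)} - 31226\right) - 2362 = \left(\frac{1}{122 - 2 \sqrt{6}} - 31226\right) - 2362 = \left(-31226 + \frac{1}{122 - 2 \sqrt{6}}\right) - 2362 = -33588 + \frac{1}{122 - 2 \sqrt{6}}$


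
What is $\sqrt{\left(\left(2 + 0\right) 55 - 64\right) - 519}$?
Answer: $i \sqrt{473} \approx 21.749 i$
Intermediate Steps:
$\sqrt{\left(\left(2 + 0\right) 55 - 64\right) - 519} = \sqrt{\left(2 \cdot 55 - 64\right) - 519} = \sqrt{\left(110 - 64\right) - 519} = \sqrt{46 - 519} = \sqrt{-473} = i \sqrt{473}$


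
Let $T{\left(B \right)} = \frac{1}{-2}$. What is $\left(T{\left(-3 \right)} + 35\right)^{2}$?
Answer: $\frac{4761}{4} \approx 1190.3$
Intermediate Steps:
$T{\left(B \right)} = - \frac{1}{2}$
$\left(T{\left(-3 \right)} + 35\right)^{2} = \left(- \frac{1}{2} + 35\right)^{2} = \left(\frac{69}{2}\right)^{2} = \frac{4761}{4}$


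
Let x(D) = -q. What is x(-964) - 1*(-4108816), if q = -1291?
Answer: 4110107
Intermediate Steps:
x(D) = 1291 (x(D) = -1*(-1291) = 1291)
x(-964) - 1*(-4108816) = 1291 - 1*(-4108816) = 1291 + 4108816 = 4110107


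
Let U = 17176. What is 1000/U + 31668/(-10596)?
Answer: -5555558/1895801 ≈ -2.9305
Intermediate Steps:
1000/U + 31668/(-10596) = 1000/17176 + 31668/(-10596) = 1000*(1/17176) + 31668*(-1/10596) = 125/2147 - 2639/883 = -5555558/1895801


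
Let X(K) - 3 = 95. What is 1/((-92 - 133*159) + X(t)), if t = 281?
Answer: -1/21141 ≈ -4.7301e-5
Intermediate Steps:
X(K) = 98 (X(K) = 3 + 95 = 98)
1/((-92 - 133*159) + X(t)) = 1/((-92 - 133*159) + 98) = 1/((-92 - 21147) + 98) = 1/(-21239 + 98) = 1/(-21141) = -1/21141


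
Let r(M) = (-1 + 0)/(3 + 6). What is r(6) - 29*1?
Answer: -262/9 ≈ -29.111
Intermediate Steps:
r(M) = -1/9
r(6) - 29*1 = -1/9 - 29*1 = -1/9 - 29 = -262/9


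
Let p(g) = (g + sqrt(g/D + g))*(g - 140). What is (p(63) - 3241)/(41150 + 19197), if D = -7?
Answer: -1156/8621 - 33*sqrt(6)/8621 ≈ -0.14347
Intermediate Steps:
p(g) = (-140 + g)*(g + sqrt(42)*sqrt(g)/7) (p(g) = (g + sqrt(g/(-7) + g))*(g - 140) = (g + sqrt(g*(-1/7) + g))*(-140 + g) = (g + sqrt(-g/7 + g))*(-140 + g) = (g + sqrt(6*g/7))*(-140 + g) = (g + sqrt(42)*sqrt(g)/7)*(-140 + g) = (-140 + g)*(g + sqrt(42)*sqrt(g)/7))
(p(63) - 3241)/(41150 + 19197) = ((63**2 - 140*63 - 20*sqrt(42)*sqrt(63) + sqrt(42)*63**(3/2)/7) - 3241)/(41150 + 19197) = ((3969 - 8820 - 20*sqrt(42)*3*sqrt(7) + sqrt(42)*(189*sqrt(7))/7) - 3241)/60347 = ((3969 - 8820 - 420*sqrt(6) + 189*sqrt(6)) - 3241)*(1/60347) = ((-4851 - 231*sqrt(6)) - 3241)*(1/60347) = (-8092 - 231*sqrt(6))*(1/60347) = -1156/8621 - 33*sqrt(6)/8621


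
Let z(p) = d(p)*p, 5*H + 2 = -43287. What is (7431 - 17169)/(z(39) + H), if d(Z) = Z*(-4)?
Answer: 48690/73709 ≈ 0.66057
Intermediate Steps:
H = -43289/5 (H = -⅖ + (⅕)*(-43287) = -⅖ - 43287/5 = -43289/5 ≈ -8657.8)
d(Z) = -4*Z
z(p) = -4*p² (z(p) = (-4*p)*p = -4*p²)
(7431 - 17169)/(z(39) + H) = (7431 - 17169)/(-4*39² - 43289/5) = -9738/(-4*1521 - 43289/5) = -9738/(-6084 - 43289/5) = -9738/(-73709/5) = -9738*(-5/73709) = 48690/73709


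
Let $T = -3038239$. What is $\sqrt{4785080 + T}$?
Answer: $\sqrt{1746841} \approx 1321.7$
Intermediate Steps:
$\sqrt{4785080 + T} = \sqrt{4785080 - 3038239} = \sqrt{1746841}$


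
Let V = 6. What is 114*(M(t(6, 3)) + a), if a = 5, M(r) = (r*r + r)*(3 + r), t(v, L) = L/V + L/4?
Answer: 61845/32 ≈ 1932.7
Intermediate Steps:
t(v, L) = 5*L/12 (t(v, L) = L/6 + L/4 = 5*L/12)
M(r) = (3 + r)*(r + r²) (M(r) = (r² + r)*(3 + r) = (r + r²)*(3 + r) = (3 + r)*(r + r²))
114*(M(t(6, 3)) + a) = 114*(((5/12)*3)*(3 + ((5/12)*3)² + 4*((5/12)*3)) + 5) = 114*(5*(3 + (5/4)² + 4*(5/4))/4 + 5) = 114*(5*(3 + 25/16 + 5)/4 + 5) = 114*((5/4)*(153/16) + 5) = 114*(765/64 + 5) = 114*(1085/64) = 61845/32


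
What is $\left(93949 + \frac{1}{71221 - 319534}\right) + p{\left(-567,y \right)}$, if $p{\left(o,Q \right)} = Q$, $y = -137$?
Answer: $\frac{23294739155}{248313} \approx 93812.0$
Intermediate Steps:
$\left(93949 + \frac{1}{71221 - 319534}\right) + p{\left(-567,y \right)} = \left(93949 + \frac{1}{71221 - 319534}\right) - 137 = \left(93949 + \frac{1}{-248313}\right) - 137 = \left(93949 - \frac{1}{248313}\right) - 137 = \frac{23328758036}{248313} - 137 = \frac{23294739155}{248313}$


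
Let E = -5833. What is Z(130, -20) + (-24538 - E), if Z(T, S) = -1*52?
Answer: -18757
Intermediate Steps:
Z(T, S) = -52
Z(130, -20) + (-24538 - E) = -52 + (-24538 - 1*(-5833)) = -52 + (-24538 + 5833) = -52 - 18705 = -18757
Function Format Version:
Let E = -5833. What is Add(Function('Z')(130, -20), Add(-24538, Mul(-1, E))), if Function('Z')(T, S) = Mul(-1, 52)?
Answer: -18757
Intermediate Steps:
Function('Z')(T, S) = -52
Add(Function('Z')(130, -20), Add(-24538, Mul(-1, E))) = Add(-52, Add(-24538, Mul(-1, -5833))) = Add(-52, Add(-24538, 5833)) = Add(-52, -18705) = -18757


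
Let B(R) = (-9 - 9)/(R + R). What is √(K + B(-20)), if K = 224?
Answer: 67*√5/10 ≈ 14.982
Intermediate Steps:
B(R) = -9/R (B(R) = -18*1/(2*R) = -9/R)
√(K + B(-20)) = √(224 - 9/(-20)) = √(224 - 9*(-1/20)) = √(224 + 9/20) = √(4489/20) = 67*√5/10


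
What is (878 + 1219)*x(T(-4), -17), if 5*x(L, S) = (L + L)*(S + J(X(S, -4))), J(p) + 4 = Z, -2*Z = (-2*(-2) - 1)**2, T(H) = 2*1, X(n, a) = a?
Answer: -213894/5 ≈ -42779.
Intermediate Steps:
T(H) = 2
Z = -9/2 (Z = -(-2*(-2) - 1)**2/2 = -(4 - 1)**2/2 = -1/2*3**2 = -1/2*9 = -9/2 ≈ -4.5000)
J(p) = -17/2 (J(p) = -4 - 9/2 = -17/2)
x(L, S) = 2*L*(-17/2 + S)/5 (x(L, S) = ((L + L)*(S - 17/2))/5 = ((2*L)*(-17/2 + S))/5 = (2*L*(-17/2 + S))/5 = 2*L*(-17/2 + S)/5)
(878 + 1219)*x(T(-4), -17) = (878 + 1219)*((1/5)*2*(-17 + 2*(-17))) = 2097*((1/5)*2*(-17 - 34)) = 2097*((1/5)*2*(-51)) = 2097*(-102/5) = -213894/5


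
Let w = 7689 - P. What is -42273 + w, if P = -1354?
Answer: -33230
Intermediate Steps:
w = 9043 (w = 7689 - 1*(-1354) = 7689 + 1354 = 9043)
-42273 + w = -42273 + 9043 = -33230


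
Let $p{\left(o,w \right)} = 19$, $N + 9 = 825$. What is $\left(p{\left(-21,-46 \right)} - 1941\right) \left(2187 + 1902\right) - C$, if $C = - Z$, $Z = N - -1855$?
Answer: $-7856387$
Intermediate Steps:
$N = 816$ ($N = -9 + 825 = 816$)
$Z = 2671$ ($Z = 816 - -1855 = 816 + 1855 = 2671$)
$C = -2671$ ($C = \left(-1\right) 2671 = -2671$)
$\left(p{\left(-21,-46 \right)} - 1941\right) \left(2187 + 1902\right) - C = \left(19 - 1941\right) \left(2187 + 1902\right) - -2671 = \left(-1922\right) 4089 + 2671 = -7859058 + 2671 = -7856387$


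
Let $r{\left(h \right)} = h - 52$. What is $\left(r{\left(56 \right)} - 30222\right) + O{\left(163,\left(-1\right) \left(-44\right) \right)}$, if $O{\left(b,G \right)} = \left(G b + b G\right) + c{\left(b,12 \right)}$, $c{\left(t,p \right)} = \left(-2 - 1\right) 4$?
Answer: $-15886$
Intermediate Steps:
$r{\left(h \right)} = -52 + h$
$c{\left(t,p \right)} = -12$ ($c{\left(t,p \right)} = \left(-3\right) 4 = -12$)
$O{\left(b,G \right)} = -12 + 2 G b$ ($O{\left(b,G \right)} = \left(G b + b G\right) - 12 = \left(G b + G b\right) - 12 = 2 G b - 12 = -12 + 2 G b$)
$\left(r{\left(56 \right)} - 30222\right) + O{\left(163,\left(-1\right) \left(-44\right) \right)} = \left(\left(-52 + 56\right) - 30222\right) - \left(12 - 2 \left(\left(-1\right) \left(-44\right)\right) 163\right) = \left(4 - 30222\right) - \left(12 - 14344\right) = -30218 + \left(-12 + 14344\right) = -30218 + 14332 = -15886$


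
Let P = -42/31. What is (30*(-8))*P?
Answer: 10080/31 ≈ 325.16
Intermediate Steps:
P = -42/31 (P = -42*1/31 = -42/31 ≈ -1.3548)
(30*(-8))*P = (30*(-8))*(-42/31) = -240*(-42/31) = 10080/31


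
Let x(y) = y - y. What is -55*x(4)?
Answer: 0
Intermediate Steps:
x(y) = 0
-55*x(4) = -55*0 = 0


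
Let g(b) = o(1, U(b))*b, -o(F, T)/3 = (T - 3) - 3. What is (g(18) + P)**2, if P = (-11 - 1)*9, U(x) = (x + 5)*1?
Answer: 1052676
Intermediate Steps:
U(x) = 5 + x (U(x) = (5 + x)*1 = 5 + x)
o(F, T) = 18 - 3*T (o(F, T) = -3*((T - 3) - 3) = -3*((-3 + T) - 3) = -3*(-6 + T) = 18 - 3*T)
P = -108 (P = -12*9 = -108)
g(b) = b*(3 - 3*b) (g(b) = (18 - 3*(5 + b))*b = (18 + (-15 - 3*b))*b = (3 - 3*b)*b = b*(3 - 3*b))
(g(18) + P)**2 = (3*18*(1 - 1*18) - 108)**2 = (3*18*(1 - 18) - 108)**2 = (3*18*(-17) - 108)**2 = (-918 - 108)**2 = (-1026)**2 = 1052676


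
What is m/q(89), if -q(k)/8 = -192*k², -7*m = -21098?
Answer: 1507/6083328 ≈ 0.00024773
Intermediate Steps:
m = 3014 (m = -⅐*(-21098) = 3014)
q(k) = 1536*k² (q(k) = -(-1536)*k² = 1536*k²)
m/q(89) = 3014/((1536*89²)) = 3014/((1536*7921)) = 3014/12166656 = 3014*(1/12166656) = 1507/6083328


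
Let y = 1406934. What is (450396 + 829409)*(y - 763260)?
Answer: 823777203570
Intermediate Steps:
(450396 + 829409)*(y - 763260) = (450396 + 829409)*(1406934 - 763260) = 1279805*643674 = 823777203570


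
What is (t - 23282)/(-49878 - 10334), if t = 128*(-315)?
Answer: 31801/30106 ≈ 1.0563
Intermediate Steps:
t = -40320
(t - 23282)/(-49878 - 10334) = (-40320 - 23282)/(-49878 - 10334) = -63602/(-60212) = -63602*(-1/60212) = 31801/30106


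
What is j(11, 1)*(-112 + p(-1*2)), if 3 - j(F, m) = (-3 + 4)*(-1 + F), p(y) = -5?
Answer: 819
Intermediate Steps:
j(F, m) = 4 - F (j(F, m) = 3 - (-3 + 4)*(-1 + F) = 3 - (-1 + F) = 3 + (1 - F) = 4 - F)
j(11, 1)*(-112 + p(-1*2)) = (4 - 1*11)*(-112 - 5) = (4 - 11)*(-117) = -7*(-117) = 819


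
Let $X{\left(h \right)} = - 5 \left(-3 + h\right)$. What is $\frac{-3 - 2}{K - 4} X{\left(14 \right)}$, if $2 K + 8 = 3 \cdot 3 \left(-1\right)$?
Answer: $-22$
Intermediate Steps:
$K = - \frac{17}{2}$ ($K = -4 + \frac{3 \cdot 3 \left(-1\right)}{2} = -4 + \frac{9 \left(-1\right)}{2} = -4 + \frac{1}{2} \left(-9\right) = -4 - \frac{9}{2} = - \frac{17}{2} \approx -8.5$)
$X{\left(h \right)} = 15 - 5 h$
$\frac{-3 - 2}{K - 4} X{\left(14 \right)} = \frac{-3 - 2}{- \frac{17}{2} - 4} \left(15 - 70\right) = - \frac{5}{- \frac{25}{2}} \left(15 - 70\right) = \left(-5\right) \left(- \frac{2}{25}\right) \left(-55\right) = \frac{2}{5} \left(-55\right) = -22$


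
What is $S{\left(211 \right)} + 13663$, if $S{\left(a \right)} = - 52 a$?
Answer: $2691$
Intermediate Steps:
$S{\left(211 \right)} + 13663 = \left(-52\right) 211 + 13663 = -10972 + 13663 = 2691$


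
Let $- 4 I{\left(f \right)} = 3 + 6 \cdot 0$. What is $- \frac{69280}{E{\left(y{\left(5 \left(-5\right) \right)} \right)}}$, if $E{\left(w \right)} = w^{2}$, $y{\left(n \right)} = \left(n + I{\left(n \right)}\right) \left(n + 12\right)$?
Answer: $- \frac{1108480}{1792921} \approx -0.61825$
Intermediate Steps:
$I{\left(f \right)} = - \frac{3}{4}$ ($I{\left(f \right)} = - \frac{3 + 6 \cdot 0}{4} = - \frac{3 + 0}{4} = \left(- \frac{1}{4}\right) 3 = - \frac{3}{4}$)
$y{\left(n \right)} = \left(12 + n\right) \left(- \frac{3}{4} + n\right)$ ($y{\left(n \right)} = \left(n - \frac{3}{4}\right) \left(n + 12\right) = \left(- \frac{3}{4} + n\right) \left(12 + n\right) = \left(12 + n\right) \left(- \frac{3}{4} + n\right)$)
$- \frac{69280}{E{\left(y{\left(5 \left(-5\right) \right)} \right)}} = - \frac{69280}{\left(-9 + \left(5 \left(-5\right)\right)^{2} + \frac{45 \cdot 5 \left(-5\right)}{4}\right)^{2}} = - \frac{69280}{\left(-9 + \left(-25\right)^{2} + \frac{45}{4} \left(-25\right)\right)^{2}} = - \frac{69280}{\left(-9 + 625 - \frac{1125}{4}\right)^{2}} = - \frac{69280}{\left(\frac{1339}{4}\right)^{2}} = - \frac{69280}{\frac{1792921}{16}} = \left(-69280\right) \frac{16}{1792921} = - \frac{1108480}{1792921}$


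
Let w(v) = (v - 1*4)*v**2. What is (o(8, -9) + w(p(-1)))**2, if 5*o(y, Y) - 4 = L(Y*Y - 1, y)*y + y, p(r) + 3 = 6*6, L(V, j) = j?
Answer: 24957996361/25 ≈ 9.9832e+8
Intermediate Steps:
p(r) = 33 (p(r) = -3 + 6*6 = -3 + 36 = 33)
w(v) = v**2*(-4 + v) (w(v) = (v - 4)*v**2 = (-4 + v)*v**2 = v**2*(-4 + v))
o(y, Y) = 4/5 + y/5 + y**2/5 (o(y, Y) = 4/5 + (y*y + y)/5 = 4/5 + (y**2 + y)/5 = 4/5 + (y + y**2)/5 = 4/5 + (y/5 + y**2/5) = 4/5 + y/5 + y**2/5)
(o(8, -9) + w(p(-1)))**2 = ((4/5 + (1/5)*8 + (1/5)*8**2) + 33**2*(-4 + 33))**2 = ((4/5 + 8/5 + (1/5)*64) + 1089*29)**2 = ((4/5 + 8/5 + 64/5) + 31581)**2 = (76/5 + 31581)**2 = (157981/5)**2 = 24957996361/25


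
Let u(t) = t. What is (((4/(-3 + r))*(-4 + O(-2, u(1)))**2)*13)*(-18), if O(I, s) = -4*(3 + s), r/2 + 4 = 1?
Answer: 41600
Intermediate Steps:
r = -6 (r = -8 + 2*1 = -8 + 2 = -6)
O(I, s) = -12 - 4*s
(((4/(-3 + r))*(-4 + O(-2, u(1)))**2)*13)*(-18) = (((4/(-3 - 6))*(-4 + (-12 - 4*1))**2)*13)*(-18) = (((4/(-9))*(-4 + (-12 - 4))**2)*13)*(-18) = (((-1/9*4)*(-4 - 16)**2)*13)*(-18) = (-4/9*(-20)**2*13)*(-18) = (-4/9*400*13)*(-18) = -1600/9*13*(-18) = -20800/9*(-18) = 41600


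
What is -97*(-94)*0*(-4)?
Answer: 0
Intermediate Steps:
-97*(-94)*0*(-4) = -(-9118)*0 = -1*0 = 0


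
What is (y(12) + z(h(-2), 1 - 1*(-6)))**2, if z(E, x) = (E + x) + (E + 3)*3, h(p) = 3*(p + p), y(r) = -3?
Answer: 1225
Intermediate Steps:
h(p) = 6*p (h(p) = 3*(2*p) = 6*p)
z(E, x) = 9 + x + 4*E (z(E, x) = (E + x) + (3 + E)*3 = (E + x) + (9 + 3*E) = 9 + x + 4*E)
(y(12) + z(h(-2), 1 - 1*(-6)))**2 = (-3 + (9 + (1 - 1*(-6)) + 4*(6*(-2))))**2 = (-3 + (9 + (1 + 6) + 4*(-12)))**2 = (-3 + (9 + 7 - 48))**2 = (-3 - 32)**2 = (-35)**2 = 1225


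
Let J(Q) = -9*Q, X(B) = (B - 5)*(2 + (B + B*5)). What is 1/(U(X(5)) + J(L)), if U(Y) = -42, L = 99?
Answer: -1/933 ≈ -0.0010718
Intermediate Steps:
X(B) = (-5 + B)*(2 + 6*B) (X(B) = (-5 + B)*(2 + (B + 5*B)) = (-5 + B)*(2 + 6*B))
1/(U(X(5)) + J(L)) = 1/(-42 - 9*99) = 1/(-42 - 891) = 1/(-933) = -1/933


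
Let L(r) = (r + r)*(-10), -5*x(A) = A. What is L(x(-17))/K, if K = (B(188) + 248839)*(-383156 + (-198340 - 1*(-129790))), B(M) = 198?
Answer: 34/56245753561 ≈ 6.0449e-10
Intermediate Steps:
x(A) = -A/5
L(r) = -20*r (L(r) = (2*r)*(-10) = -20*r)
K = -112491507122 (K = (198 + 248839)*(-383156 + (-198340 - 1*(-129790))) = 249037*(-383156 + (-198340 + 129790)) = 249037*(-383156 - 68550) = 249037*(-451706) = -112491507122)
L(x(-17))/K = -(-4)*(-17)/(-112491507122) = -20*17/5*(-1/112491507122) = -68*(-1/112491507122) = 34/56245753561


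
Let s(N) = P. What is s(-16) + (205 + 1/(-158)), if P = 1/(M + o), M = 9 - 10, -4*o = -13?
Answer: 292133/1422 ≈ 205.44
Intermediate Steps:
o = 13/4 (o = -¼*(-13) = 13/4 ≈ 3.2500)
M = -1
P = 4/9 (P = 1/(-1 + 13/4) = 1/(9/4) = 4/9 ≈ 0.44444)
s(N) = 4/9
s(-16) + (205 + 1/(-158)) = 4/9 + (205 + 1/(-158)) = 4/9 + (205 - 1/158) = 4/9 + 32389/158 = 292133/1422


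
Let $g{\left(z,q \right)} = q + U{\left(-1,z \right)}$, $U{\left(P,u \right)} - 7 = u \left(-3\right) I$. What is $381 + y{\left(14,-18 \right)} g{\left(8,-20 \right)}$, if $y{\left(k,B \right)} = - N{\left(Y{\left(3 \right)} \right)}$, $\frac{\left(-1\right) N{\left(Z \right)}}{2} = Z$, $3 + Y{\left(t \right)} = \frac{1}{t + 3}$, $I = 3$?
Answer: $\frac{2588}{3} \approx 862.67$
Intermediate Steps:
$U{\left(P,u \right)} = 7 - 9 u$ ($U{\left(P,u \right)} = 7 + u \left(-3\right) 3 = 7 + - 3 u 3 = 7 - 9 u$)
$Y{\left(t \right)} = -3 + \frac{1}{3 + t}$ ($Y{\left(t \right)} = -3 + \frac{1}{t + 3} = -3 + \frac{1}{3 + t}$)
$N{\left(Z \right)} = - 2 Z$
$g{\left(z,q \right)} = 7 + q - 9 z$ ($g{\left(z,q \right)} = q - \left(-7 + 9 z\right) = 7 + q - 9 z$)
$y{\left(k,B \right)} = - \frac{17}{3}$ ($y{\left(k,B \right)} = - \left(-2\right) \frac{-8 - 9}{3 + 3} = - \left(-2\right) \frac{-8 - 9}{6} = - \left(-2\right) \frac{1}{6} \left(-17\right) = - \frac{\left(-2\right) \left(-17\right)}{6} = \left(-1\right) \frac{17}{3} = - \frac{17}{3}$)
$381 + y{\left(14,-18 \right)} g{\left(8,-20 \right)} = 381 - \frac{17 \left(7 - 20 - 72\right)}{3} = 381 - - \frac{1445}{3} = 381 + \frac{1445}{3} = \frac{2588}{3}$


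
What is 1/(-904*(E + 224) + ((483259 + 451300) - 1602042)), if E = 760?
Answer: -1/1557019 ≈ -6.4225e-7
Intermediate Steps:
1/(-904*(E + 224) + ((483259 + 451300) - 1602042)) = 1/(-904*(760 + 224) + ((483259 + 451300) - 1602042)) = 1/(-904*984 + (934559 - 1602042)) = 1/(-889536 - 667483) = 1/(-1557019) = -1/1557019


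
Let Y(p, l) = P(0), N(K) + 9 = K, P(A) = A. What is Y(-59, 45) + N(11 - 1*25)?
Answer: -23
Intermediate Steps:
N(K) = -9 + K
Y(p, l) = 0
Y(-59, 45) + N(11 - 1*25) = 0 + (-9 + (11 - 1*25)) = 0 + (-9 + (11 - 25)) = 0 + (-9 - 14) = 0 - 23 = -23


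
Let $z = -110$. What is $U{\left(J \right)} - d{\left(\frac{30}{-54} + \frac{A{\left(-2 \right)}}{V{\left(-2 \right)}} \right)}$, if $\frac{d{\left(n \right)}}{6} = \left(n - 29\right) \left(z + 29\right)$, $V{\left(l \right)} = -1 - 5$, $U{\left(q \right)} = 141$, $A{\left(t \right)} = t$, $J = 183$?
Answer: $-14061$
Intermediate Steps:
$V{\left(l \right)} = -6$
$d{\left(n \right)} = 14094 - 486 n$ ($d{\left(n \right)} = 6 \left(n - 29\right) \left(-110 + 29\right) = 6 \left(-29 + n\right) \left(-81\right) = 6 \left(2349 - 81 n\right) = 14094 - 486 n$)
$U{\left(J \right)} - d{\left(\frac{30}{-54} + \frac{A{\left(-2 \right)}}{V{\left(-2 \right)}} \right)} = 141 - \left(14094 - 486 \left(\frac{30}{-54} - \frac{2}{-6}\right)\right) = 141 - \left(14094 - 486 \left(30 \left(- \frac{1}{54}\right) - - \frac{1}{3}\right)\right) = 141 - \left(14094 - 486 \left(- \frac{5}{9} + \frac{1}{3}\right)\right) = 141 - \left(14094 - -108\right) = 141 - \left(14094 + 108\right) = 141 - 14202 = -14061$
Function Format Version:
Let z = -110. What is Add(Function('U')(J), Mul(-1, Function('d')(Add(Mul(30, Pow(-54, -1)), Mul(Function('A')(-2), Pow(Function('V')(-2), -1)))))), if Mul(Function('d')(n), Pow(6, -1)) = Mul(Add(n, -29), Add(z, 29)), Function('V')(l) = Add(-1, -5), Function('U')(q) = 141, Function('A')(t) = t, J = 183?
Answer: -14061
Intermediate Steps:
Function('V')(l) = -6
Function('d')(n) = Add(14094, Mul(-486, n)) (Function('d')(n) = Mul(6, Mul(Add(n, -29), Add(-110, 29))) = Mul(6, Mul(Add(-29, n), -81)) = Mul(6, Add(2349, Mul(-81, n))) = Add(14094, Mul(-486, n)))
Add(Function('U')(J), Mul(-1, Function('d')(Add(Mul(30, Pow(-54, -1)), Mul(Function('A')(-2), Pow(Function('V')(-2), -1)))))) = Add(141, Mul(-1, Add(14094, Mul(-486, Add(Mul(30, Pow(-54, -1)), Mul(-2, Pow(-6, -1))))))) = Add(141, Mul(-1, Add(14094, Mul(-486, Add(Mul(30, Rational(-1, 54)), Mul(-2, Rational(-1, 6))))))) = Add(141, Mul(-1, Add(14094, Mul(-486, Add(Rational(-5, 9), Rational(1, 3)))))) = Add(141, Mul(-1, Add(14094, Mul(-486, Rational(-2, 9))))) = Add(141, Mul(-1, Add(14094, 108))) = Add(141, Mul(-1, 14202)) = Add(141, -14202) = -14061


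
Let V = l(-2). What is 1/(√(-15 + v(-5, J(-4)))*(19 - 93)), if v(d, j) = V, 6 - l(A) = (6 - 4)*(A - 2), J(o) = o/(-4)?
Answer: I/74 ≈ 0.013514*I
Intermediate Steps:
J(o) = -o/4 (J(o) = o*(-¼) = -o/4)
l(A) = 10 - 2*A (l(A) = 6 - (6 - 4)*(A - 2) = 6 - 2*(-2 + A) = 6 - (-4 + 2*A) = 6 + (4 - 2*A) = 10 - 2*A)
V = 14 (V = 10 - 2*(-2) = 10 + 4 = 14)
v(d, j) = 14
1/(√(-15 + v(-5, J(-4)))*(19 - 93)) = 1/(√(-15 + 14)*(19 - 93)) = 1/(√(-1)*(-74)) = 1/(I*(-74)) = 1/(-74*I) = I/74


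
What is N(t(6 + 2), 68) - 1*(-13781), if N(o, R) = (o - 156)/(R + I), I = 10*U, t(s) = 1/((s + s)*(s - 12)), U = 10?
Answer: 148163327/10752 ≈ 13780.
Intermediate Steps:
t(s) = 1/(2*s*(-12 + s)) (t(s) = 1/((2*s)*(-12 + s)) = 1/(2*s*(-12 + s)))
I = 100 (I = 10*10 = 100)
N(o, R) = (-156 + o)/(100 + R) (N(o, R) = (o - 156)/(R + 100) = (-156 + o)/(100 + R))
N(t(6 + 2), 68) - 1*(-13781) = (-156 + 1/(2*(6 + 2)*(-12 + (6 + 2))))/(100 + 68) - 1*(-13781) = (-156 + (1/2)/(8*(-12 + 8)))/168 + 13781 = (-156 + (1/2)*(1/8)/(-4))/168 + 13781 = (-156 + (1/2)*(1/8)*(-1/4))/168 + 13781 = (-156 - 1/64)/168 + 13781 = (1/168)*(-9985/64) + 13781 = -9985/10752 + 13781 = 148163327/10752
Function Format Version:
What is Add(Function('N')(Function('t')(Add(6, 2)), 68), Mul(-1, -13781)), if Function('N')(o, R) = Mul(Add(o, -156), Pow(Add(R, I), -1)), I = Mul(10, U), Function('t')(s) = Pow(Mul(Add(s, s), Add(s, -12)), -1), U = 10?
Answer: Rational(148163327, 10752) ≈ 13780.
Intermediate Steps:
Function('t')(s) = Mul(Rational(1, 2), Pow(s, -1), Pow(Add(-12, s), -1)) (Function('t')(s) = Pow(Mul(Mul(2, s), Add(-12, s)), -1) = Pow(Mul(2, s, Add(-12, s)), -1) = Mul(Rational(1, 2), Pow(s, -1), Pow(Add(-12, s), -1)))
I = 100 (I = Mul(10, 10) = 100)
Function('N')(o, R) = Mul(Pow(Add(100, R), -1), Add(-156, o)) (Function('N')(o, R) = Mul(Add(o, -156), Pow(Add(R, 100), -1)) = Mul(Add(-156, o), Pow(Add(100, R), -1)) = Mul(Pow(Add(100, R), -1), Add(-156, o)))
Add(Function('N')(Function('t')(Add(6, 2)), 68), Mul(-1, -13781)) = Add(Mul(Pow(Add(100, 68), -1), Add(-156, Mul(Rational(1, 2), Pow(Add(6, 2), -1), Pow(Add(-12, Add(6, 2)), -1)))), Mul(-1, -13781)) = Add(Mul(Pow(168, -1), Add(-156, Mul(Rational(1, 2), Pow(8, -1), Pow(Add(-12, 8), -1)))), 13781) = Add(Mul(Rational(1, 168), Add(-156, Mul(Rational(1, 2), Rational(1, 8), Pow(-4, -1)))), 13781) = Add(Mul(Rational(1, 168), Add(-156, Mul(Rational(1, 2), Rational(1, 8), Rational(-1, 4)))), 13781) = Add(Mul(Rational(1, 168), Add(-156, Rational(-1, 64))), 13781) = Add(Mul(Rational(1, 168), Rational(-9985, 64)), 13781) = Add(Rational(-9985, 10752), 13781) = Rational(148163327, 10752)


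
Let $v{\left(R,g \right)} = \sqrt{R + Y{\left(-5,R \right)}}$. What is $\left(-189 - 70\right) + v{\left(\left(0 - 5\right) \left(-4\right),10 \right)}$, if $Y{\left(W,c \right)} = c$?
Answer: $-259 + 2 \sqrt{10} \approx -252.68$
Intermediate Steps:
$v{\left(R,g \right)} = \sqrt{2} \sqrt{R}$ ($v{\left(R,g \right)} = \sqrt{R + R} = \sqrt{2 R} = \sqrt{2} \sqrt{R}$)
$\left(-189 - 70\right) + v{\left(\left(0 - 5\right) \left(-4\right),10 \right)} = \left(-189 - 70\right) + \sqrt{2} \sqrt{\left(0 - 5\right) \left(-4\right)} = -259 + \sqrt{2} \sqrt{\left(-5\right) \left(-4\right)} = -259 + \sqrt{2} \sqrt{20} = -259 + \sqrt{2} \cdot 2 \sqrt{5} = -259 + 2 \sqrt{10}$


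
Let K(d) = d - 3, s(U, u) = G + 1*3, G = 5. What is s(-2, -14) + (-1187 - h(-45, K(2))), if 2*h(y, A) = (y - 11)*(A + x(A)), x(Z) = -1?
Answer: -1235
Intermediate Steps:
s(U, u) = 8 (s(U, u) = 5 + 1*3 = 5 + 3 = 8)
K(d) = -3 + d
h(y, A) = (-1 + A)*(-11 + y)/2 (h(y, A) = ((y - 11)*(A - 1))/2 = ((-11 + y)*(-1 + A))/2 = ((-1 + A)*(-11 + y))/2 = (-1 + A)*(-11 + y)/2)
s(-2, -14) + (-1187 - h(-45, K(2))) = 8 + (-1187 - (11/2 - 11*(-3 + 2)/2 - ½*(-45) + (½)*(-3 + 2)*(-45))) = 8 + (-1187 - (11/2 - 11/2*(-1) + 45/2 + (½)*(-1)*(-45))) = 8 + (-1187 - (11/2 + 11/2 + 45/2 + 45/2)) = 8 + (-1187 - 1*56) = 8 + (-1187 - 56) = 8 - 1243 = -1235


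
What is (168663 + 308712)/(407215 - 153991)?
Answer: 159125/84408 ≈ 1.8852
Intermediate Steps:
(168663 + 308712)/(407215 - 153991) = 477375/253224 = 477375*(1/253224) = 159125/84408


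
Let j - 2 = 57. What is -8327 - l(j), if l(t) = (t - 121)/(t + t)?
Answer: -491262/59 ≈ -8326.5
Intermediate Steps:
j = 59 (j = 2 + 57 = 59)
l(t) = (-121 + t)/(2*t) (l(t) = (-121 + t)/((2*t)) = (-121 + t)*(1/(2*t)) = (-121 + t)/(2*t))
-8327 - l(j) = -8327 - (-121 + 59)/(2*59) = -8327 - (-62)/(2*59) = -8327 - 1*(-31/59) = -8327 + 31/59 = -491262/59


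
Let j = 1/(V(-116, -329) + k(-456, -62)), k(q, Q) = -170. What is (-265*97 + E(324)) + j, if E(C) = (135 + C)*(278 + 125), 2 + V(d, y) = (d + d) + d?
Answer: 82821439/520 ≈ 1.5927e+5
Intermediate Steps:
V(d, y) = -2 + 3*d (V(d, y) = -2 + ((d + d) + d) = -2 + (2*d + d) = -2 + 3*d)
E(C) = 54405 + 403*C (E(C) = (135 + C)*403 = 54405 + 403*C)
j = -1/520 (j = 1/((-2 + 3*(-116)) - 170) = 1/((-2 - 348) - 170) = 1/(-350 - 170) = 1/(-520) = -1/520 ≈ -0.0019231)
(-265*97 + E(324)) + j = (-265*97 + (54405 + 403*324)) - 1/520 = (-25705 + (54405 + 130572)) - 1/520 = (-25705 + 184977) - 1/520 = 159272 - 1/520 = 82821439/520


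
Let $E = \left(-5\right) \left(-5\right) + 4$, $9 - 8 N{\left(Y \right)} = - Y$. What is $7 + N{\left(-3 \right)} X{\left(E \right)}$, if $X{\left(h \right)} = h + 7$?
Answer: $34$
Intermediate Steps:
$N{\left(Y \right)} = \frac{9}{8} + \frac{Y}{8}$ ($N{\left(Y \right)} = \frac{9}{8} - \frac{\left(-1\right) Y}{8} = \frac{9}{8} + \frac{Y}{8}$)
$E = 29$ ($E = 25 + 4 = 29$)
$X{\left(h \right)} = 7 + h$
$7 + N{\left(-3 \right)} X{\left(E \right)} = 7 + \left(\frac{9}{8} + \frac{1}{8} \left(-3\right)\right) \left(7 + 29\right) = 7 + \left(\frac{9}{8} - \frac{3}{8}\right) 36 = 7 + \frac{3}{4} \cdot 36 = 7 + 27 = 34$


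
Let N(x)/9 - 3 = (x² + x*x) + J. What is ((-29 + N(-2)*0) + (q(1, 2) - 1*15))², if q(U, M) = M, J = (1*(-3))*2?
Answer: 1764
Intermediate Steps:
J = -6 (J = -3*2 = -6)
N(x) = -27 + 18*x² (N(x) = 27 + 9*((x² + x*x) - 6) = 27 + 9*((x² + x²) - 6) = 27 + 9*(2*x² - 6) = 27 + 9*(-6 + 2*x²) = 27 + (-54 + 18*x²) = -27 + 18*x²)
((-29 + N(-2)*0) + (q(1, 2) - 1*15))² = ((-29 + (-27 + 18*(-2)²)*0) + (2 - 1*15))² = ((-29 + (-27 + 18*4)*0) + (2 - 15))² = ((-29 + (-27 + 72)*0) - 13)² = ((-29 + 45*0) - 13)² = ((-29 + 0) - 13)² = (-29 - 13)² = (-42)² = 1764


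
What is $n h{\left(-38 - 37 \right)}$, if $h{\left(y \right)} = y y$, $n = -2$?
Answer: $-11250$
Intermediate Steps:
$h{\left(y \right)} = y^{2}$
$n h{\left(-38 - 37 \right)} = - 2 \left(-38 - 37\right)^{2} = - 2 \left(-75\right)^{2} = \left(-2\right) 5625 = -11250$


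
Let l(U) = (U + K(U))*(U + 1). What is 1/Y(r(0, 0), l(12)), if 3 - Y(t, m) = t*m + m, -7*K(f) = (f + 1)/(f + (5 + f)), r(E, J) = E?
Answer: -203/30890 ≈ -0.0065717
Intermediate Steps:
K(f) = -(1 + f)/(7*(5 + 2*f)) (K(f) = -(f + 1)/(7*(f + (5 + f))) = -(1 + f)/(7*(5 + 2*f)))
l(U) = (1 + U)*(U + (-1 - U)/(7*(5 + 2*U))) (l(U) = (U + (-1 - U)/(7*(5 + 2*U)))*(U + 1) = (U + (-1 - U)/(7*(5 + 2*U)))*(1 + U) = (1 + U)*(U + (-1 - U)/(7*(5 + 2*U))))
Y(t, m) = 3 - m - m*t (Y(t, m) = 3 - (t*m + m) = 3 - (m*t + m) = 3 - (m + m*t) = 3 + (-m - m*t) = 3 - m - m*t)
1/Y(r(0, 0), l(12)) = 1/(3 - (-1 + 14*12³ + 33*12 + 48*12²)/(7*(5 + 2*12)) - 1*(-1 + 14*12³ + 33*12 + 48*12²)/(7*(5 + 2*12))*0) = 1/(3 - (-1 + 14*1728 + 396 + 48*144)/(7*(5 + 24)) - 1*(-1 + 14*1728 + 396 + 48*144)/(7*(5 + 24))*0) = 1/(3 - (-1 + 24192 + 396 + 6912)/(7*29) - 1*(⅐)*(-1 + 24192 + 396 + 6912)/29*0) = 1/(3 - 31499/(7*29) - 1*(⅐)*(1/29)*31499*0) = 1/(3 - 1*31499/203 - 1*31499/203*0) = 1/(3 - 31499/203 + 0) = 1/(-30890/203) = -203/30890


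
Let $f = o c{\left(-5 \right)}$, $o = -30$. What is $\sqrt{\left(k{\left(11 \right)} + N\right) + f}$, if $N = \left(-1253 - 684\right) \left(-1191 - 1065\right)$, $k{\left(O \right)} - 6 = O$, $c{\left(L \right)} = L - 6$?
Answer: $\sqrt{4370219} \approx 2090.5$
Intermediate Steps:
$c{\left(L \right)} = -6 + L$
$k{\left(O \right)} = 6 + O$
$N = 4369872$ ($N = \left(-1937\right) \left(-2256\right) = 4369872$)
$f = 330$ ($f = - 30 \left(-6 - 5\right) = \left(-30\right) \left(-11\right) = 330$)
$\sqrt{\left(k{\left(11 \right)} + N\right) + f} = \sqrt{\left(\left(6 + 11\right) + 4369872\right) + 330} = \sqrt{\left(17 + 4369872\right) + 330} = \sqrt{4369889 + 330} = \sqrt{4370219}$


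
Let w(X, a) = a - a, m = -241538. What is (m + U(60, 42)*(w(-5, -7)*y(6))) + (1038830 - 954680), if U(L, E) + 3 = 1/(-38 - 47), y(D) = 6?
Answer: -157388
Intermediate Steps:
w(X, a) = 0
U(L, E) = -256/85 (U(L, E) = -3 + 1/(-38 - 47) = -3 + 1/(-85) = -3 - 1/85 = -256/85)
(m + U(60, 42)*(w(-5, -7)*y(6))) + (1038830 - 954680) = (-241538 - 0*6) + (1038830 - 954680) = (-241538 - 256/85*0) + 84150 = (-241538 + 0) + 84150 = -241538 + 84150 = -157388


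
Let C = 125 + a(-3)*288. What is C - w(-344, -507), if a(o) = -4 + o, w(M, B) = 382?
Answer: -2273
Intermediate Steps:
C = -1891 (C = 125 + (-4 - 3)*288 = 125 - 7*288 = 125 - 2016 = -1891)
C - w(-344, -507) = -1891 - 1*382 = -1891 - 382 = -2273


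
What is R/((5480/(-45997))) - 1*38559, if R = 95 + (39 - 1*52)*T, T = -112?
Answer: -282644667/5480 ≈ -51578.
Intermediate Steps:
R = 1551 (R = 95 + (39 - 1*52)*(-112) = 95 + (39 - 52)*(-112) = 95 - 13*(-112) = 95 + 1456 = 1551)
R/((5480/(-45997))) - 1*38559 = 1551/((5480/(-45997))) - 1*38559 = 1551/((5480*(-1/45997))) - 38559 = 1551/(-5480/45997) - 38559 = 1551*(-45997/5480) - 38559 = -71341347/5480 - 38559 = -282644667/5480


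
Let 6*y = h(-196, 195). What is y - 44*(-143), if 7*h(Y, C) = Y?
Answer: 18862/3 ≈ 6287.3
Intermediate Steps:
h(Y, C) = Y/7
y = -14/3 (y = ((⅐)*(-196))/6 = (⅙)*(-28) = -14/3 ≈ -4.6667)
y - 44*(-143) = -14/3 - 44*(-143) = -14/3 - 1*(-6292) = -14/3 + 6292 = 18862/3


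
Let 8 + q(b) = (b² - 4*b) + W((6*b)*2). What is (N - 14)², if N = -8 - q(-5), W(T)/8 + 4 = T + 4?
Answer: 177241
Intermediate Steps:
W(T) = 8*T (W(T) = -32 + 8*(T + 4) = -32 + 8*(4 + T) = -32 + (32 + 8*T) = 8*T)
q(b) = -8 + b² + 92*b (q(b) = -8 + ((b² - 4*b) + 8*((6*b)*2)) = -8 + ((b² - 4*b) + 8*(12*b)) = -8 + ((b² - 4*b) + 96*b) = -8 + (b² + 92*b) = -8 + b² + 92*b)
N = 435 (N = -8 - (-8 + (-5)² + 92*(-5)) = -8 - (-8 + 25 - 460) = -8 - 1*(-443) = -8 + 443 = 435)
(N - 14)² = (435 - 14)² = 421² = 177241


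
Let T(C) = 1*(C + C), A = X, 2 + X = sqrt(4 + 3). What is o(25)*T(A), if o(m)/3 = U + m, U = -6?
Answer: -228 + 114*sqrt(7) ≈ 73.616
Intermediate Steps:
X = -2 + sqrt(7) (X = -2 + sqrt(4 + 3) = -2 + sqrt(7) ≈ 0.64575)
o(m) = -18 + 3*m (o(m) = 3*(-6 + m) = -18 + 3*m)
A = -2 + sqrt(7) ≈ 0.64575
T(C) = 2*C (T(C) = 1*(2*C) = 2*C)
o(25)*T(A) = (-18 + 3*25)*(2*(-2 + sqrt(7))) = (-18 + 75)*(-4 + 2*sqrt(7)) = 57*(-4 + 2*sqrt(7)) = -228 + 114*sqrt(7)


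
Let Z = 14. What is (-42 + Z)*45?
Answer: -1260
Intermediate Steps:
(-42 + Z)*45 = (-42 + 14)*45 = -28*45 = -1260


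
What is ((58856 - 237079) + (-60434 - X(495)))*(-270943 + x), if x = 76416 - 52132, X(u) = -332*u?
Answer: 18330956903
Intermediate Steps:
x = 24284
((58856 - 237079) + (-60434 - X(495)))*(-270943 + x) = ((58856 - 237079) + (-60434 - (-332)*495))*(-270943 + 24284) = (-178223 + (-60434 - 1*(-164340)))*(-246659) = (-178223 + (-60434 + 164340))*(-246659) = (-178223 + 103906)*(-246659) = -74317*(-246659) = 18330956903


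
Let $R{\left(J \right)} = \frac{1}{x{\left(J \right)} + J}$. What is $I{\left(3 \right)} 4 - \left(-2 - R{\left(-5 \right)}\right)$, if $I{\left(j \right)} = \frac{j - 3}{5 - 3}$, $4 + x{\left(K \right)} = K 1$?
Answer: $\frac{27}{14} \approx 1.9286$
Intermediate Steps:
$x{\left(K \right)} = -4 + K$ ($x{\left(K \right)} = -4 + K 1 = -4 + K$)
$I{\left(j \right)} = - \frac{3}{2} + \frac{j}{2}$ ($I{\left(j \right)} = \frac{-3 + j}{2} = \left(-3 + j\right) \frac{1}{2} = - \frac{3}{2} + \frac{j}{2}$)
$R{\left(J \right)} = \frac{1}{-4 + 2 J}$ ($R{\left(J \right)} = \frac{1}{\left(-4 + J\right) + J} = \frac{1}{-4 + 2 J}$)
$I{\left(3 \right)} 4 - \left(-2 - R{\left(-5 \right)}\right) = \left(- \frac{3}{2} + \frac{1}{2} \cdot 3\right) 4 - \left(-2 - \frac{1}{2 \left(-2 - 5\right)}\right) = \left(- \frac{3}{2} + \frac{3}{2}\right) 4 - \left(-2 + \frac{1}{14}\right) = 0 \cdot 4 + \left(\left(\frac{1}{2} \left(- \frac{1}{7}\right) + 16\right) - 14\right) = 0 + \left(\left(- \frac{1}{14} + 16\right) - 14\right) = 0 + \left(\frac{223}{14} - 14\right) = 0 + \frac{27}{14} = \frac{27}{14}$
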